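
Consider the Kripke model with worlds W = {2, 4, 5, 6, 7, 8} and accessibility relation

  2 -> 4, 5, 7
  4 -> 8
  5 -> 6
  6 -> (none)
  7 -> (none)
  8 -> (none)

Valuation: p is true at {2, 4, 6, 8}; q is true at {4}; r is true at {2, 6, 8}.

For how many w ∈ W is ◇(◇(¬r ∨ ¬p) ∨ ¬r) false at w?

5

2: successors {4, 5, 7}; ◇(¬r ∨ ¬p) ∨ ¬r there: 4:T, 5:T, 7:T. ✓
4: successors {8}; ◇(¬r ∨ ¬p) ∨ ¬r there: 8:F. ✗
5: successors {6}; ◇(¬r ∨ ¬p) ∨ ¬r there: 6:F. ✗
6: no successors, so ◇(◇(¬r ∨ ¬p) ∨ ¬r) fails. ✗
7: no successors, so ◇(◇(¬r ∨ ¬p) ∨ ¬r) fails. ✗
8: no successors, so ◇(◇(¬r ∨ ¬p) ∨ ¬r) fails. ✗
Satisfying worlds: {2}.
So ◇(◇(¬r ∨ ¬p) ∨ ¬r) fails at the other 5 worlds.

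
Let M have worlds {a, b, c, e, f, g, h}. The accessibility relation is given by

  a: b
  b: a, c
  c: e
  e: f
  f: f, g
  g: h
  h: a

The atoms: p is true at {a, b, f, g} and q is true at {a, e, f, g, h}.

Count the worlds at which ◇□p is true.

6

a: successors {b}; □p there: b:F. ✗
b: successors {a, c}; □p there: a:T, c:F. ✓
c: successors {e}; □p there: e:T. ✓
e: successors {f}; □p there: f:T. ✓
f: successors {f, g}; □p there: f:T, g:F. ✓
g: successors {h}; □p there: h:T. ✓
h: successors {a}; □p there: a:T. ✓
Satisfying worlds: {b, c, e, f, g, h}.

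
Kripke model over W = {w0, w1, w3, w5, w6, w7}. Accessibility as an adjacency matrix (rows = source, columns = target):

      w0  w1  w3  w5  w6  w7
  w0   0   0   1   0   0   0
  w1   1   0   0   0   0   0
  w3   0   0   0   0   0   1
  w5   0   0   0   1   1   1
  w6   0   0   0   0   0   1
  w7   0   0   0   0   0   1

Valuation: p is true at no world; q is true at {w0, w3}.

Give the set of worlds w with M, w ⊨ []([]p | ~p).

{w0, w1, w3, w5, w6, w7}

w0: successors {w3}; []p | ~p there: w3:T. ✓
w1: successors {w0}; []p | ~p there: w0:T. ✓
w3: successors {w7}; []p | ~p there: w7:T. ✓
w5: successors {w5, w6, w7}; []p | ~p there: w5:T, w6:T, w7:T. ✓
w6: successors {w7}; []p | ~p there: w7:T. ✓
w7: successors {w7}; []p | ~p there: w7:T. ✓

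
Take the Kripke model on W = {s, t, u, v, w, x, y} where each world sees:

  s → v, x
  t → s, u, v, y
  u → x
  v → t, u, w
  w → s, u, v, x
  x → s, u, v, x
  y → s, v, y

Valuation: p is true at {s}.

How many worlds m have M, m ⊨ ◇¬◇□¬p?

4

s: successors {v, x}; ¬◇□¬p there: v:F, x:F. ✗
t: successors {s, u, v, y}; ¬◇□¬p there: s:F, u:T, v:F, y:F. ✓
u: successors {x}; ¬◇□¬p there: x:F. ✗
v: successors {t, u, w}; ¬◇□¬p there: t:F, u:T, w:F. ✓
w: successors {s, u, v, x}; ¬◇□¬p there: s:F, u:T, v:F, x:F. ✓
x: successors {s, u, v, x}; ¬◇□¬p there: s:F, u:T, v:F, x:F. ✓
y: successors {s, v, y}; ¬◇□¬p there: s:F, v:F, y:F. ✗
Satisfying worlds: {t, v, w, x}.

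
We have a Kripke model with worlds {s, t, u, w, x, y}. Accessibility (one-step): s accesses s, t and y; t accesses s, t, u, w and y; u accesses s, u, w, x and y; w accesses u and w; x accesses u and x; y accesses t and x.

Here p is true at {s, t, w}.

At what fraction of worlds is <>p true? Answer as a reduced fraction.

s: successors {s, t, y}; p there: s:T, t:T, y:F. ✓
t: successors {s, t, u, w, y}; p there: s:T, t:T, u:F, w:T, y:F. ✓
u: successors {s, u, w, x, y}; p there: s:T, u:F, w:T, x:F, y:F. ✓
w: successors {u, w}; p there: u:F, w:T. ✓
x: successors {u, x}; p there: u:F, x:F. ✗
y: successors {t, x}; p there: t:T, x:F. ✓
That's 5 of 6 worlds, so 5/6.

5/6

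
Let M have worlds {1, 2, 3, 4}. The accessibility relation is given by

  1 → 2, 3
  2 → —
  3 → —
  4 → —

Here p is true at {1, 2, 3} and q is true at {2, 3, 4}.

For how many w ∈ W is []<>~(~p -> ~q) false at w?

1: successors {2, 3}; <>~(~p -> ~q) there: 2:F, 3:F. ✗
2: no successors, so []<>~(~p -> ~q) holds vacuously. ✓
3: no successors, so []<>~(~p -> ~q) holds vacuously. ✓
4: no successors, so []<>~(~p -> ~q) holds vacuously. ✓
Satisfying worlds: {2, 3, 4}.
So []<>~(~p -> ~q) fails at the other 1 world.

1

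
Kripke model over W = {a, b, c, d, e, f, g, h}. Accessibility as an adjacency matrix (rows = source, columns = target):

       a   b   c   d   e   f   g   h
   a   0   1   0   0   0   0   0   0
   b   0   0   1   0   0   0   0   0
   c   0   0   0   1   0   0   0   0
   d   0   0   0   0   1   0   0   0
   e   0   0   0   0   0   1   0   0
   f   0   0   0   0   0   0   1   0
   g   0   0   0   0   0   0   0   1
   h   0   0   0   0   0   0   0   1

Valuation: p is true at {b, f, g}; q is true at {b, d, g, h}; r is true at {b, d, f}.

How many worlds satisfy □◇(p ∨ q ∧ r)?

3

a: successors {b}; ◇(p ∨ q ∧ r) there: b:F. ✗
b: successors {c}; ◇(p ∨ q ∧ r) there: c:T. ✓
c: successors {d}; ◇(p ∨ q ∧ r) there: d:F. ✗
d: successors {e}; ◇(p ∨ q ∧ r) there: e:T. ✓
e: successors {f}; ◇(p ∨ q ∧ r) there: f:T. ✓
f: successors {g}; ◇(p ∨ q ∧ r) there: g:F. ✗
g: successors {h}; ◇(p ∨ q ∧ r) there: h:F. ✗
h: successors {h}; ◇(p ∨ q ∧ r) there: h:F. ✗
Satisfying worlds: {b, d, e}.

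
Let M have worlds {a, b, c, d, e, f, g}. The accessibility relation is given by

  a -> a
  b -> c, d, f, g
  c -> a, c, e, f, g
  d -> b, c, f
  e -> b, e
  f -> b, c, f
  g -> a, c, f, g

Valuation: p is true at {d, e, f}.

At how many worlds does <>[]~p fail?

4

a: successors {a}; []~p there: a:T. ✓
b: successors {c, d, f, g}; []~p there: c:F, d:F, f:F, g:F. ✗
c: successors {a, c, e, f, g}; []~p there: a:T, c:F, e:F, f:F, g:F. ✓
d: successors {b, c, f}; []~p there: b:F, c:F, f:F. ✗
e: successors {b, e}; []~p there: b:F, e:F. ✗
f: successors {b, c, f}; []~p there: b:F, c:F, f:F. ✗
g: successors {a, c, f, g}; []~p there: a:T, c:F, f:F, g:F. ✓
Satisfying worlds: {a, c, g}.
So <>[]~p fails at the other 4 worlds.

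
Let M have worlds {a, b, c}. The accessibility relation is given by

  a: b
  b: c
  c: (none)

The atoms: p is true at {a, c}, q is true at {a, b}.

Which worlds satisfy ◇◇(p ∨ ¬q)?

{a}

a: successors {b}; ◇(p ∨ ¬q) there: b:T. ✓
b: successors {c}; ◇(p ∨ ¬q) there: c:F. ✗
c: no successors, so ◇◇(p ∨ ¬q) fails. ✗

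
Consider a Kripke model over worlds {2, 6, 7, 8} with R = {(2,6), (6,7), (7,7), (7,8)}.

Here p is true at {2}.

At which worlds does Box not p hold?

{2, 6, 7, 8}

2: successors {6}; not p there: 6:T. ✓
6: successors {7}; not p there: 7:T. ✓
7: successors {7, 8}; not p there: 7:T, 8:T. ✓
8: no successors, so Box not p holds vacuously. ✓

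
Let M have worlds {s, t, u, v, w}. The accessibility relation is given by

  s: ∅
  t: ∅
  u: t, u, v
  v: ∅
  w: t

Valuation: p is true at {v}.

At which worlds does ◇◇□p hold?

{u}

s: no successors, so ◇◇□p fails. ✗
t: no successors, so ◇◇□p fails. ✗
u: successors {t, u, v}; ◇□p there: t:F, u:T, v:F. ✓
v: no successors, so ◇◇□p fails. ✗
w: successors {t}; ◇□p there: t:F. ✗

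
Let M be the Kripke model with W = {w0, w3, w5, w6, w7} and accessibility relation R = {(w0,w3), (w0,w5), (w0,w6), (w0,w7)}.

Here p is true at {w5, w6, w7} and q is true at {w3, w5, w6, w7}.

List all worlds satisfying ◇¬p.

w0: successors {w3, w5, w6, w7}; ¬p there: w3:T, w5:F, w6:F, w7:F. ✓
w3: no successors, so ◇¬p fails. ✗
w5: no successors, so ◇¬p fails. ✗
w6: no successors, so ◇¬p fails. ✗
w7: no successors, so ◇¬p fails. ✗

{w0}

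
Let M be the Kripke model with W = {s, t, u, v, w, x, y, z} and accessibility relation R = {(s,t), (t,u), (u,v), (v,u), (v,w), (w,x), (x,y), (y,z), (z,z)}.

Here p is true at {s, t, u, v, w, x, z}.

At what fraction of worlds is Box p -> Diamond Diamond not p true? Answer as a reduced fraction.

s: Box p is T, Diamond Diamond not p is F. ✗
t: Box p is T, Diamond Diamond not p is F. ✗
u: Box p is T, Diamond Diamond not p is F. ✗
v: Box p is T, Diamond Diamond not p is F. ✗
w: Box p is T, Diamond Diamond not p is T. ✓
x: Box p is F, Diamond Diamond not p is F. ✓
y: Box p is T, Diamond Diamond not p is F. ✗
z: Box p is T, Diamond Diamond not p is F. ✗
That's 2 of 8 worlds, so 2/8 = 1/4.

1/4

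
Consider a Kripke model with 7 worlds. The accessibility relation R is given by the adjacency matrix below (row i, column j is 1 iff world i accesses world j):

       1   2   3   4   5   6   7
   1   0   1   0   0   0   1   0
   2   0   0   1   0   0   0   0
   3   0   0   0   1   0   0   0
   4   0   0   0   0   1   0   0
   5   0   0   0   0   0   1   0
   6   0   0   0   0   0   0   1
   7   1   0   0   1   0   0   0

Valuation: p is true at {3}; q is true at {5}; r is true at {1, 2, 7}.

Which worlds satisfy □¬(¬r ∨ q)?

1: successors {2, 6}; ¬(¬r ∨ q) there: 2:T, 6:F. ✗
2: successors {3}; ¬(¬r ∨ q) there: 3:F. ✗
3: successors {4}; ¬(¬r ∨ q) there: 4:F. ✗
4: successors {5}; ¬(¬r ∨ q) there: 5:F. ✗
5: successors {6}; ¬(¬r ∨ q) there: 6:F. ✗
6: successors {7}; ¬(¬r ∨ q) there: 7:T. ✓
7: successors {1, 4}; ¬(¬r ∨ q) there: 1:T, 4:F. ✗

{6}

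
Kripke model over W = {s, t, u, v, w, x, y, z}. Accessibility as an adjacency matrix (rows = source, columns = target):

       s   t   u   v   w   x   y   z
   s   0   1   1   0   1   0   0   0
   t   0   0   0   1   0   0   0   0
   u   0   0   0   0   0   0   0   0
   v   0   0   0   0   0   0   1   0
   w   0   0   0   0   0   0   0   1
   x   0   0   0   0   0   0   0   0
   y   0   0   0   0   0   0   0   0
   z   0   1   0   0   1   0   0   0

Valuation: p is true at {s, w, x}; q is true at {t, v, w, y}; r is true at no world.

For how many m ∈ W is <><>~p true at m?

s: successors {t, u, w}; <>~p there: t:T, u:F, w:T. ✓
t: successors {v}; <>~p there: v:T. ✓
u: no successors, so <><>~p fails. ✗
v: successors {y}; <>~p there: y:F. ✗
w: successors {z}; <>~p there: z:T. ✓
x: no successors, so <><>~p fails. ✗
y: no successors, so <><>~p fails. ✗
z: successors {t, w}; <>~p there: t:T, w:T. ✓
Satisfying worlds: {s, t, w, z}.

4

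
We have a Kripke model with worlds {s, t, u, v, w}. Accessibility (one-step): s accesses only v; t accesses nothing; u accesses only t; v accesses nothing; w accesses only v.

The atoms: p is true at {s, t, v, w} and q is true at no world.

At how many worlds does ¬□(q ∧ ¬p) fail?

s: □(q ∧ ¬p) is F. ✓
t: □(q ∧ ¬p) is T. ✗
u: □(q ∧ ¬p) is F. ✓
v: □(q ∧ ¬p) is T. ✗
w: □(q ∧ ¬p) is F. ✓
Satisfying worlds: {s, u, w}.
So ¬□(q ∧ ¬p) fails at the other 2 worlds.

2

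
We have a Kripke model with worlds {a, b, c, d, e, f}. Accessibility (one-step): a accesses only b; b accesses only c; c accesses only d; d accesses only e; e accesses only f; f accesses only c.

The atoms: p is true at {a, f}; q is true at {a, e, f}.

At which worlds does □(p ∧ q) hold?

{e}

a: successors {b}; p ∧ q there: b:F. ✗
b: successors {c}; p ∧ q there: c:F. ✗
c: successors {d}; p ∧ q there: d:F. ✗
d: successors {e}; p ∧ q there: e:F. ✗
e: successors {f}; p ∧ q there: f:T. ✓
f: successors {c}; p ∧ q there: c:F. ✗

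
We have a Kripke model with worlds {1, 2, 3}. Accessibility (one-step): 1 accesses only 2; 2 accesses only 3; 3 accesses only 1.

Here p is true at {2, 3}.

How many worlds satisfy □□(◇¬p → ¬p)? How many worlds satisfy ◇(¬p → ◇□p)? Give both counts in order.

2 and 3

For □□(◇¬p → ¬p):
1: successors {2}; □(◇¬p → ¬p) there: 2:F. ✗
2: successors {3}; □(◇¬p → ¬p) there: 3:T. ✓
3: successors {1}; □(◇¬p → ¬p) there: 1:T. ✓
— 2 worlds.
For ◇(¬p → ◇□p):
1: successors {2}; ¬p → ◇□p there: 2:T. ✓
2: successors {3}; ¬p → ◇□p there: 3:T. ✓
3: successors {1}; ¬p → ◇□p there: 1:T. ✓
— 3 worlds.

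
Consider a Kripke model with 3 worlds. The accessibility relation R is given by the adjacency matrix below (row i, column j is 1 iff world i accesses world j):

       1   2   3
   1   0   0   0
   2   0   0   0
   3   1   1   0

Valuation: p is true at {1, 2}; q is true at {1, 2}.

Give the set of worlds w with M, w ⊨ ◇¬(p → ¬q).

{3}

1: no successors, so ◇¬(p → ¬q) fails. ✗
2: no successors, so ◇¬(p → ¬q) fails. ✗
3: successors {1, 2}; ¬(p → ¬q) there: 1:T, 2:T. ✓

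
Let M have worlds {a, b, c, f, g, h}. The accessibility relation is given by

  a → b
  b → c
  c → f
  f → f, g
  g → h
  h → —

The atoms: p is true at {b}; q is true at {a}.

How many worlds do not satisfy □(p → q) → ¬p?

1

a: □(p → q) is F, ¬p is T. ✓
b: □(p → q) is T, ¬p is F. ✗
c: □(p → q) is T, ¬p is T. ✓
f: □(p → q) is T, ¬p is T. ✓
g: □(p → q) is T, ¬p is T. ✓
h: □(p → q) is T, ¬p is T. ✓
Satisfying worlds: {a, c, f, g, h}.
So □(p → q) → ¬p fails at the other 1 world.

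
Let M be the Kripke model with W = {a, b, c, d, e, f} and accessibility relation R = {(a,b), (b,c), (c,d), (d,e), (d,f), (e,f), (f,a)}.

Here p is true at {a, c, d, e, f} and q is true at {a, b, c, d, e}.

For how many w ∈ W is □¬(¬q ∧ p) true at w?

4

a: successors {b}; ¬(¬q ∧ p) there: b:T. ✓
b: successors {c}; ¬(¬q ∧ p) there: c:T. ✓
c: successors {d}; ¬(¬q ∧ p) there: d:T. ✓
d: successors {e, f}; ¬(¬q ∧ p) there: e:T, f:F. ✗
e: successors {f}; ¬(¬q ∧ p) there: f:F. ✗
f: successors {a}; ¬(¬q ∧ p) there: a:T. ✓
Satisfying worlds: {a, b, c, f}.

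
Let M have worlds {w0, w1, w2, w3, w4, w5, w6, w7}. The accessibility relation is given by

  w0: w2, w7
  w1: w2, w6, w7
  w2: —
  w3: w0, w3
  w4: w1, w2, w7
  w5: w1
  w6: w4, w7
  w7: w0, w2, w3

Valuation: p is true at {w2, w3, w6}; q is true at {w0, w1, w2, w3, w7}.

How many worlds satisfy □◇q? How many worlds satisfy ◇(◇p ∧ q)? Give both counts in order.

For □◇q:
w0: successors {w2, w7}; ◇q there: w2:F, w7:T. ✗
w1: successors {w2, w6, w7}; ◇q there: w2:F, w6:T, w7:T. ✗
w2: no successors, so □◇q holds vacuously. ✓
w3: successors {w0, w3}; ◇q there: w0:T, w3:T. ✓
w4: successors {w1, w2, w7}; ◇q there: w1:T, w2:F, w7:T. ✗
w5: successors {w1}; ◇q there: w1:T. ✓
w6: successors {w4, w7}; ◇q there: w4:T, w7:T. ✓
w7: successors {w0, w2, w3}; ◇q there: w0:T, w2:F, w3:T. ✗
— 4 worlds.
For ◇(◇p ∧ q):
w0: successors {w2, w7}; ◇p ∧ q there: w2:F, w7:T. ✓
w1: successors {w2, w6, w7}; ◇p ∧ q there: w2:F, w6:F, w7:T. ✓
w2: no successors, so ◇(◇p ∧ q) fails. ✗
w3: successors {w0, w3}; ◇p ∧ q there: w0:T, w3:T. ✓
w4: successors {w1, w2, w7}; ◇p ∧ q there: w1:T, w2:F, w7:T. ✓
w5: successors {w1}; ◇p ∧ q there: w1:T. ✓
w6: successors {w4, w7}; ◇p ∧ q there: w4:F, w7:T. ✓
w7: successors {w0, w2, w3}; ◇p ∧ q there: w0:T, w2:F, w3:T. ✓
— 7 worlds.

4 and 7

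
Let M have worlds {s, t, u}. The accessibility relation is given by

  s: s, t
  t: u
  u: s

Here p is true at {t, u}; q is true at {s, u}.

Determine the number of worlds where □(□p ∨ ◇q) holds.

s: successors {s, t}; □p ∨ ◇q there: s:T, t:T. ✓
t: successors {u}; □p ∨ ◇q there: u:T. ✓
u: successors {s}; □p ∨ ◇q there: s:T. ✓
Satisfying worlds: {s, t, u}.

3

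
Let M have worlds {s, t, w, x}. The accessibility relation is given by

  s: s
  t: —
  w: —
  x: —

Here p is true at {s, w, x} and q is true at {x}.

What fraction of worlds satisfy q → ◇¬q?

3/4

s: q is F, ◇¬q is T. ✓
t: q is F, ◇¬q is F. ✓
w: q is F, ◇¬q is F. ✓
x: q is T, ◇¬q is F. ✗
That's 3 of 4 worlds, so 3/4.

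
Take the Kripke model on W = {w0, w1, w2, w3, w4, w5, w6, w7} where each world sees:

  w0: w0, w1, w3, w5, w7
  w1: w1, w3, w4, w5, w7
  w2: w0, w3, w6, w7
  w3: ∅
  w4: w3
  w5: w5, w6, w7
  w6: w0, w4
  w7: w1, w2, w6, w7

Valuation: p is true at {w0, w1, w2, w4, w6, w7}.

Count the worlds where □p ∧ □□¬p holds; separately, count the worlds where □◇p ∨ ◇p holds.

For □p ∧ □□¬p:
w0: □p is F, □□¬p is F. ✗
w1: □p is F, □□¬p is F. ✗
w2: □p is F, □□¬p is F. ✗
w3: □p is T, □□¬p is T. ✓
w4: □p is F, □□¬p is T. ✗
w5: □p is F, □□¬p is F. ✗
w6: □p is T, □□¬p is F. ✗
w7: □p is T, □□¬p is F. ✗
— 1 world.
For □◇p ∨ ◇p:
w0: □◇p is F, ◇p is T. ✓
w1: □◇p is F, ◇p is T. ✓
w2: □◇p is F, ◇p is T. ✓
w3: □◇p is T, ◇p is F. ✓
w4: □◇p is F, ◇p is F. ✗
w5: □◇p is T, ◇p is T. ✓
w6: □◇p is F, ◇p is T. ✓
w7: □◇p is T, ◇p is T. ✓
— 7 worlds.

1 and 7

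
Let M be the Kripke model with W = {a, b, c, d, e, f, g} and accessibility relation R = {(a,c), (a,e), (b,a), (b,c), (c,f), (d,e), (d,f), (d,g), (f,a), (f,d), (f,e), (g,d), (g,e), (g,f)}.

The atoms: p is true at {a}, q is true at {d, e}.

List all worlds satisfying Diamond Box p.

{a, d, f, g}

a: successors {c, e}; Box p there: c:F, e:T. ✓
b: successors {a, c}; Box p there: a:F, c:F. ✗
c: successors {f}; Box p there: f:F. ✗
d: successors {e, f, g}; Box p there: e:T, f:F, g:F. ✓
e: no successors, so Diamond Box p fails. ✗
f: successors {a, d, e}; Box p there: a:F, d:F, e:T. ✓
g: successors {d, e, f}; Box p there: d:F, e:T, f:F. ✓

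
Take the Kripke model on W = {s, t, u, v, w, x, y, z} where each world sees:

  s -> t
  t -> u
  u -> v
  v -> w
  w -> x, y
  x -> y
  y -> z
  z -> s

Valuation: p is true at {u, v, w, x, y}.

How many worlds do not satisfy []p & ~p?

s: []p is F, ~p is T. ✗
t: []p is T, ~p is T. ✓
u: []p is T, ~p is F. ✗
v: []p is T, ~p is F. ✗
w: []p is T, ~p is F. ✗
x: []p is T, ~p is F. ✗
y: []p is F, ~p is F. ✗
z: []p is F, ~p is T. ✗
Satisfying worlds: {t}.
So []p & ~p fails at the other 7 worlds.

7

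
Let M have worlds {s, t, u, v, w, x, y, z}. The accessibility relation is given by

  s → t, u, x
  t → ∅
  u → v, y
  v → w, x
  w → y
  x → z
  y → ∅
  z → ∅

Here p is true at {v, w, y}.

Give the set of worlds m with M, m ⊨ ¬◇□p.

{t, y, z}

s: ◇□p is T. ✗
t: ◇□p is F. ✓
u: ◇□p is T. ✗
v: ◇□p is T. ✗
w: ◇□p is T. ✗
x: ◇□p is T. ✗
y: ◇□p is F. ✓
z: ◇□p is F. ✓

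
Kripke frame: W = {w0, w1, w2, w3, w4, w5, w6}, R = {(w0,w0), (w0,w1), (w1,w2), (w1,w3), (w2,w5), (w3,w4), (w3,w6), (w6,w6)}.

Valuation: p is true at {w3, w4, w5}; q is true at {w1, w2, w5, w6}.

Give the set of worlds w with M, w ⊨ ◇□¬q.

w0: successors {w0, w1}; □¬q there: w0:F, w1:F. ✗
w1: successors {w2, w3}; □¬q there: w2:F, w3:F. ✗
w2: successors {w5}; □¬q there: w5:T. ✓
w3: successors {w4, w6}; □¬q there: w4:T, w6:F. ✓
w4: no successors, so ◇□¬q fails. ✗
w5: no successors, so ◇□¬q fails. ✗
w6: successors {w6}; □¬q there: w6:F. ✗

{w2, w3}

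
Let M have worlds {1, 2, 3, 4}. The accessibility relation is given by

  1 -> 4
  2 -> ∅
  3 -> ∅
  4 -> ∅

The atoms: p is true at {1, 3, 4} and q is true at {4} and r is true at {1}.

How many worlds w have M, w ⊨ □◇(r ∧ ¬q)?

3

1: successors {4}; ◇(r ∧ ¬q) there: 4:F. ✗
2: no successors, so □◇(r ∧ ¬q) holds vacuously. ✓
3: no successors, so □◇(r ∧ ¬q) holds vacuously. ✓
4: no successors, so □◇(r ∧ ¬q) holds vacuously. ✓
Satisfying worlds: {2, 3, 4}.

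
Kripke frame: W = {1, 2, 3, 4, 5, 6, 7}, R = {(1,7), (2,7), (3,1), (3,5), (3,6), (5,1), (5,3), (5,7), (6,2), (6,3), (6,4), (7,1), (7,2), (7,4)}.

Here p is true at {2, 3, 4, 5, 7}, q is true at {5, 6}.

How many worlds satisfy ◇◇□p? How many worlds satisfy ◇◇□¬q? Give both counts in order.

For ◇◇□p:
1: successors {7}; ◇□p there: 7:T. ✓
2: successors {7}; ◇□p there: 7:T. ✓
3: successors {1, 5, 6}; ◇□p there: 1:F, 5:T, 6:T. ✓
4: no successors, so ◇◇□p fails. ✗
5: successors {1, 3, 7}; ◇□p there: 1:F, 3:T, 7:T. ✓
6: successors {2, 3, 4}; ◇□p there: 2:F, 3:T, 4:F. ✓
7: successors {1, 2, 4}; ◇□p there: 1:F, 2:F, 4:F. ✗
— 5 worlds.
For ◇◇□¬q:
1: successors {7}; ◇□¬q there: 7:T. ✓
2: successors {7}; ◇□¬q there: 7:T. ✓
3: successors {1, 5, 6}; ◇□¬q there: 1:T, 5:T, 6:T. ✓
4: no successors, so ◇◇□¬q fails. ✗
5: successors {1, 3, 7}; ◇□¬q there: 1:T, 3:T, 7:T. ✓
6: successors {2, 3, 4}; ◇□¬q there: 2:T, 3:T, 4:F. ✓
7: successors {1, 2, 4}; ◇□¬q there: 1:T, 2:T, 4:F. ✓
— 6 worlds.

5 and 6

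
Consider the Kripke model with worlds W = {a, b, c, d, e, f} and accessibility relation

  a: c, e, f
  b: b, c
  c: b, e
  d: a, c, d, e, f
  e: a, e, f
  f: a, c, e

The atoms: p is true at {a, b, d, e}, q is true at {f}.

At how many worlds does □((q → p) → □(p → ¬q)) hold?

6

a: successors {c, e, f}; (q → p) → □(p → ¬q) there: c:T, e:T, f:T. ✓
b: successors {b, c}; (q → p) → □(p → ¬q) there: b:T, c:T. ✓
c: successors {b, e}; (q → p) → □(p → ¬q) there: b:T, e:T. ✓
d: successors {a, c, d, e, f}; (q → p) → □(p → ¬q) there: a:T, c:T, d:T, e:T, f:T. ✓
e: successors {a, e, f}; (q → p) → □(p → ¬q) there: a:T, e:T, f:T. ✓
f: successors {a, c, e}; (q → p) → □(p → ¬q) there: a:T, c:T, e:T. ✓
Satisfying worlds: {a, b, c, d, e, f}.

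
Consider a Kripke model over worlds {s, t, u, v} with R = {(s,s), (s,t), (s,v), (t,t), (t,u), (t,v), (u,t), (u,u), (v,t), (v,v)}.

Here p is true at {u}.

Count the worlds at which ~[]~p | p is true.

s: ~[]~p is F, p is F. ✗
t: ~[]~p is T, p is F. ✓
u: ~[]~p is T, p is T. ✓
v: ~[]~p is F, p is F. ✗
Satisfying worlds: {t, u}.

2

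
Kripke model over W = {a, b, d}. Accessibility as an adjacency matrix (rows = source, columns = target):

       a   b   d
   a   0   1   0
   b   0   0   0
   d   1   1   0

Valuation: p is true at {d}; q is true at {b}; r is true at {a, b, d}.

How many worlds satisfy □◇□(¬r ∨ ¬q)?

a: successors {b}; ◇□(¬r ∨ ¬q) there: b:F. ✗
b: no successors, so □◇□(¬r ∨ ¬q) holds vacuously. ✓
d: successors {a, b}; ◇□(¬r ∨ ¬q) there: a:T, b:F. ✗
Satisfying worlds: {b}.

1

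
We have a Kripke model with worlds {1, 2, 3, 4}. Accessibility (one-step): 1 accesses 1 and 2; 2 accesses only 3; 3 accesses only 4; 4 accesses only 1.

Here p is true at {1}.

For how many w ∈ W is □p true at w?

1

1: successors {1, 2}; p there: 1:T, 2:F. ✗
2: successors {3}; p there: 3:F. ✗
3: successors {4}; p there: 4:F. ✗
4: successors {1}; p there: 1:T. ✓
Satisfying worlds: {4}.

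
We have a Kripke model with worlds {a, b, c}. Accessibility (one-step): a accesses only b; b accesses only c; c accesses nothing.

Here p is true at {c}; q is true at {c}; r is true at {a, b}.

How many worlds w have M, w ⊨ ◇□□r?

2

a: successors {b}; □□r there: b:T. ✓
b: successors {c}; □□r there: c:T. ✓
c: no successors, so ◇□□r fails. ✗
Satisfying worlds: {a, b}.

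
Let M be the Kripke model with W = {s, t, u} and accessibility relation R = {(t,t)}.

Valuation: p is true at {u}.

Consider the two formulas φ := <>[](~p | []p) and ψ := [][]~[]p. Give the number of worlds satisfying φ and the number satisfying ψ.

1 and 3

For <>[](~p | []p):
s: no successors, so <>[](~p | []p) fails. ✗
t: successors {t}; [](~p | []p) there: t:T. ✓
u: no successors, so <>[](~p | []p) fails. ✗
— 1 world.
For [][]~[]p:
s: no successors, so [][]~[]p holds vacuously. ✓
t: successors {t}; []~[]p there: t:T. ✓
u: no successors, so [][]~[]p holds vacuously. ✓
— 3 worlds.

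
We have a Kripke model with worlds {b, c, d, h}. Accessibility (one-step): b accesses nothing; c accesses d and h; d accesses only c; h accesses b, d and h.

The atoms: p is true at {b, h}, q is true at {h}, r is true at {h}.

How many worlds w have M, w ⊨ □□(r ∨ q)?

1

b: no successors, so □□(r ∨ q) holds vacuously. ✓
c: successors {d, h}; □(r ∨ q) there: d:F, h:F. ✗
d: successors {c}; □(r ∨ q) there: c:F. ✗
h: successors {b, d, h}; □(r ∨ q) there: b:T, d:F, h:F. ✗
Satisfying worlds: {b}.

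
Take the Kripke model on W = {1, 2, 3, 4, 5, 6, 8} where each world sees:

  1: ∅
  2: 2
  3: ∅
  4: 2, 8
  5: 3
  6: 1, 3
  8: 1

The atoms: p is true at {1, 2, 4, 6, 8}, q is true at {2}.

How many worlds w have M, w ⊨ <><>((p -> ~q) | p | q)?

1: no successors, so <><>((p -> ~q) | p | q) fails. ✗
2: successors {2}; <>((p -> ~q) | p | q) there: 2:T. ✓
3: no successors, so <><>((p -> ~q) | p | q) fails. ✗
4: successors {2, 8}; <>((p -> ~q) | p | q) there: 2:T, 8:T. ✓
5: successors {3}; <>((p -> ~q) | p | q) there: 3:F. ✗
6: successors {1, 3}; <>((p -> ~q) | p | q) there: 1:F, 3:F. ✗
8: successors {1}; <>((p -> ~q) | p | q) there: 1:F. ✗
Satisfying worlds: {2, 4}.

2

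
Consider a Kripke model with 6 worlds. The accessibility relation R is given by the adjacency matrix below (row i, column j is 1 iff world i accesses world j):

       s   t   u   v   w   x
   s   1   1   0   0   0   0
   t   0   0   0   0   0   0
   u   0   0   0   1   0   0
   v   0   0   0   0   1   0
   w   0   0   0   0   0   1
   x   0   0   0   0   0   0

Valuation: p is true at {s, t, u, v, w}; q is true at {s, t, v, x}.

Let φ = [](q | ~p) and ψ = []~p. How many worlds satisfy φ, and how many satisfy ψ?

5 and 3

For [](q | ~p):
s: successors {s, t}; q | ~p there: s:T, t:T. ✓
t: no successors, so [](q | ~p) holds vacuously. ✓
u: successors {v}; q | ~p there: v:T. ✓
v: successors {w}; q | ~p there: w:F. ✗
w: successors {x}; q | ~p there: x:T. ✓
x: no successors, so [](q | ~p) holds vacuously. ✓
— 5 worlds.
For []~p:
s: successors {s, t}; ~p there: s:F, t:F. ✗
t: no successors, so []~p holds vacuously. ✓
u: successors {v}; ~p there: v:F. ✗
v: successors {w}; ~p there: w:F. ✗
w: successors {x}; ~p there: x:T. ✓
x: no successors, so []~p holds vacuously. ✓
— 3 worlds.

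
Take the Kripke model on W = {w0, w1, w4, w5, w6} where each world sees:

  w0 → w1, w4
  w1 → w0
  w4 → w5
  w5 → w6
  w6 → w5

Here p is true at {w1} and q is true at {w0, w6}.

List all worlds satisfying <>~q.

w0: successors {w1, w4}; ~q there: w1:T, w4:T. ✓
w1: successors {w0}; ~q there: w0:F. ✗
w4: successors {w5}; ~q there: w5:T. ✓
w5: successors {w6}; ~q there: w6:F. ✗
w6: successors {w5}; ~q there: w5:T. ✓

{w0, w4, w6}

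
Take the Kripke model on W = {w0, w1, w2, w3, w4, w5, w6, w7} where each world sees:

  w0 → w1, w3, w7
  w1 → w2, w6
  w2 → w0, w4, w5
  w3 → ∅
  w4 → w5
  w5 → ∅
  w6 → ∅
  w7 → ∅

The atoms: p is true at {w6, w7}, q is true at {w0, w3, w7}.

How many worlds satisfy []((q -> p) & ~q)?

6

w0: successors {w1, w3, w7}; (q -> p) & ~q there: w1:T, w3:F, w7:F. ✗
w1: successors {w2, w6}; (q -> p) & ~q there: w2:T, w6:T. ✓
w2: successors {w0, w4, w5}; (q -> p) & ~q there: w0:F, w4:T, w5:T. ✗
w3: no successors, so []((q -> p) & ~q) holds vacuously. ✓
w4: successors {w5}; (q -> p) & ~q there: w5:T. ✓
w5: no successors, so []((q -> p) & ~q) holds vacuously. ✓
w6: no successors, so []((q -> p) & ~q) holds vacuously. ✓
w7: no successors, so []((q -> p) & ~q) holds vacuously. ✓
Satisfying worlds: {w1, w3, w4, w5, w6, w7}.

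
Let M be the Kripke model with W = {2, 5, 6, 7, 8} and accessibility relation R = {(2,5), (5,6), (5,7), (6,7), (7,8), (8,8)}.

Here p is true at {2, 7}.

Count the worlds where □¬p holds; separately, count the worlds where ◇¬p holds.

For □¬p:
2: successors {5}; ¬p there: 5:T. ✓
5: successors {6, 7}; ¬p there: 6:T, 7:F. ✗
6: successors {7}; ¬p there: 7:F. ✗
7: successors {8}; ¬p there: 8:T. ✓
8: successors {8}; ¬p there: 8:T. ✓
— 3 worlds.
For ◇¬p:
2: successors {5}; ¬p there: 5:T. ✓
5: successors {6, 7}; ¬p there: 6:T, 7:F. ✓
6: successors {7}; ¬p there: 7:F. ✗
7: successors {8}; ¬p there: 8:T. ✓
8: successors {8}; ¬p there: 8:T. ✓
— 4 worlds.

3 and 4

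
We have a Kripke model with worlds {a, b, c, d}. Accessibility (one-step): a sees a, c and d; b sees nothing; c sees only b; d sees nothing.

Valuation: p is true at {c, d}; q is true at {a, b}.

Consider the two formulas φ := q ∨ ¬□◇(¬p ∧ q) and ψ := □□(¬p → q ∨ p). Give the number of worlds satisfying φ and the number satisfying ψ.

For q ∨ ¬□◇(¬p ∧ q):
a: q is T, ¬□◇(¬p ∧ q) is T. ✓
b: q is T, ¬□◇(¬p ∧ q) is F. ✓
c: q is F, ¬□◇(¬p ∧ q) is T. ✓
d: q is F, ¬□◇(¬p ∧ q) is F. ✗
— 3 worlds.
For □□(¬p → q ∨ p):
a: successors {a, c, d}; □(¬p → q ∨ p) there: a:T, c:T, d:T. ✓
b: no successors, so □□(¬p → q ∨ p) holds vacuously. ✓
c: successors {b}; □(¬p → q ∨ p) there: b:T. ✓
d: no successors, so □□(¬p → q ∨ p) holds vacuously. ✓
— 4 worlds.

3 and 4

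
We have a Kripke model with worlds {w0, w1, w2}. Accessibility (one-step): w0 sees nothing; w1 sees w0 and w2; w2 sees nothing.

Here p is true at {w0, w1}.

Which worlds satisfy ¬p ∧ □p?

w0: ¬p is F, □p is T. ✗
w1: ¬p is F, □p is F. ✗
w2: ¬p is T, □p is T. ✓

{w2}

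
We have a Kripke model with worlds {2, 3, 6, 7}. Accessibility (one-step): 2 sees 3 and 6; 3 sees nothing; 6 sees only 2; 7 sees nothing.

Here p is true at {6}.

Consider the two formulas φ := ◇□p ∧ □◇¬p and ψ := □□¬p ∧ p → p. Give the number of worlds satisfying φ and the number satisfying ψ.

0 and 4

For ◇□p ∧ □◇¬p:
2: ◇□p is T, □◇¬p is F. ✗
3: ◇□p is F, □◇¬p is T. ✗
6: ◇□p is F, □◇¬p is T. ✗
7: ◇□p is F, □◇¬p is T. ✗
— 0 worlds.
For □□¬p ∧ p → p:
2: □□¬p ∧ p is F, p is F. ✓
3: □□¬p ∧ p is F, p is F. ✓
6: □□¬p ∧ p is F, p is T. ✓
7: □□¬p ∧ p is F, p is F. ✓
— 4 worlds.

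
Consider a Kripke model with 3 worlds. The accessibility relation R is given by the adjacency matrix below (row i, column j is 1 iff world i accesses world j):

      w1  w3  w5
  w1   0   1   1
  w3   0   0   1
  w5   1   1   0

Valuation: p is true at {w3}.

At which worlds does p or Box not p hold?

w1: p is F, Box not p is F. ✗
w3: p is T, Box not p is T. ✓
w5: p is F, Box not p is F. ✗

{w3}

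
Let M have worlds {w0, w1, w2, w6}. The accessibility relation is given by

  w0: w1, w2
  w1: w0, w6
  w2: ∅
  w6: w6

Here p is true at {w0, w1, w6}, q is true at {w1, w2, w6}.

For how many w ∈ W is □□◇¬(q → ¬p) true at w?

3

w0: successors {w1, w2}; □◇¬(q → ¬p) there: w1:T, w2:T. ✓
w1: successors {w0, w6}; □◇¬(q → ¬p) there: w0:F, w6:T. ✗
w2: no successors, so □□◇¬(q → ¬p) holds vacuously. ✓
w6: successors {w6}; □◇¬(q → ¬p) there: w6:T. ✓
Satisfying worlds: {w0, w2, w6}.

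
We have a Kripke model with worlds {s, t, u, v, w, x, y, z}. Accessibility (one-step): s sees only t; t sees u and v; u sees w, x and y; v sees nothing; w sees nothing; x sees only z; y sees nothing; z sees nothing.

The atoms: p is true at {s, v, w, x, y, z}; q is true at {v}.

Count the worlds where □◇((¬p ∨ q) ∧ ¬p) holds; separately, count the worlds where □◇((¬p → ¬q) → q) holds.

5 and 5

For □◇((¬p ∨ q) ∧ ¬p):
s: successors {t}; ◇((¬p ∨ q) ∧ ¬p) there: t:T. ✓
t: successors {u, v}; ◇((¬p ∨ q) ∧ ¬p) there: u:F, v:F. ✗
u: successors {w, x, y}; ◇((¬p ∨ q) ∧ ¬p) there: w:F, x:F, y:F. ✗
v: no successors, so □◇((¬p ∨ q) ∧ ¬p) holds vacuously. ✓
w: no successors, so □◇((¬p ∨ q) ∧ ¬p) holds vacuously. ✓
x: successors {z}; ◇((¬p ∨ q) ∧ ¬p) there: z:F. ✗
y: no successors, so □◇((¬p ∨ q) ∧ ¬p) holds vacuously. ✓
z: no successors, so □◇((¬p ∨ q) ∧ ¬p) holds vacuously. ✓
— 5 worlds.
For □◇((¬p → ¬q) → q):
s: successors {t}; ◇((¬p → ¬q) → q) there: t:T. ✓
t: successors {u, v}; ◇((¬p → ¬q) → q) there: u:F, v:F. ✗
u: successors {w, x, y}; ◇((¬p → ¬q) → q) there: w:F, x:F, y:F. ✗
v: no successors, so □◇((¬p → ¬q) → q) holds vacuously. ✓
w: no successors, so □◇((¬p → ¬q) → q) holds vacuously. ✓
x: successors {z}; ◇((¬p → ¬q) → q) there: z:F. ✗
y: no successors, so □◇((¬p → ¬q) → q) holds vacuously. ✓
z: no successors, so □◇((¬p → ¬q) → q) holds vacuously. ✓
— 5 worlds.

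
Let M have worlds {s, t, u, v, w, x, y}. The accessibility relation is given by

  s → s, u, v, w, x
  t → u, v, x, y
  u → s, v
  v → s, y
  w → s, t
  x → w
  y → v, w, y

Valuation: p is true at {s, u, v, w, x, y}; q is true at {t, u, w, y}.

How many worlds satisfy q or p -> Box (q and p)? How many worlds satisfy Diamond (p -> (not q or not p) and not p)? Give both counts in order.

1 and 1

For q or p -> Box (q and p):
s: q or p is T, Box (q and p) is F. ✗
t: q or p is T, Box (q and p) is F. ✗
u: q or p is T, Box (q and p) is F. ✗
v: q or p is T, Box (q and p) is F. ✗
w: q or p is T, Box (q and p) is F. ✗
x: q or p is T, Box (q and p) is T. ✓
y: q or p is T, Box (q and p) is F. ✗
— 1 world.
For Diamond (p -> (not q or not p) and not p):
s: successors {s, u, v, w, x}; p -> (not q or not p) and not p there: s:F, u:F, v:F, w:F, x:F. ✗
t: successors {u, v, x, y}; p -> (not q or not p) and not p there: u:F, v:F, x:F, y:F. ✗
u: successors {s, v}; p -> (not q or not p) and not p there: s:F, v:F. ✗
v: successors {s, y}; p -> (not q or not p) and not p there: s:F, y:F. ✗
w: successors {s, t}; p -> (not q or not p) and not p there: s:F, t:T. ✓
x: successors {w}; p -> (not q or not p) and not p there: w:F. ✗
y: successors {v, w, y}; p -> (not q or not p) and not p there: v:F, w:F, y:F. ✗
— 1 world.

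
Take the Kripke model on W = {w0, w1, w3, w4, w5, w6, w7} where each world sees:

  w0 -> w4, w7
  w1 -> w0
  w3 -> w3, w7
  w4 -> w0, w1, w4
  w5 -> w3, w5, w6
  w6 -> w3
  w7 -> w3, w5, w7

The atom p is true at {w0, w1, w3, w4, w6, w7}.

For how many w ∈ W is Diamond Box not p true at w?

0

w0: successors {w4, w7}; Box not p there: w4:F, w7:F. ✗
w1: successors {w0}; Box not p there: w0:F. ✗
w3: successors {w3, w7}; Box not p there: w3:F, w7:F. ✗
w4: successors {w0, w1, w4}; Box not p there: w0:F, w1:F, w4:F. ✗
w5: successors {w3, w5, w6}; Box not p there: w3:F, w5:F, w6:F. ✗
w6: successors {w3}; Box not p there: w3:F. ✗
w7: successors {w3, w5, w7}; Box not p there: w3:F, w5:F, w7:F. ✗
Satisfying worlds: ∅.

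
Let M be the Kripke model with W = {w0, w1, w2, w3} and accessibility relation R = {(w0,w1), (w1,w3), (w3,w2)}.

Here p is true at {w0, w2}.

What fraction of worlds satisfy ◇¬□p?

1/4

w0: successors {w1}; ¬□p there: w1:T. ✓
w1: successors {w3}; ¬□p there: w3:F. ✗
w2: no successors, so ◇¬□p fails. ✗
w3: successors {w2}; ¬□p there: w2:F. ✗
That's 1 of 4 worlds, so 1/4.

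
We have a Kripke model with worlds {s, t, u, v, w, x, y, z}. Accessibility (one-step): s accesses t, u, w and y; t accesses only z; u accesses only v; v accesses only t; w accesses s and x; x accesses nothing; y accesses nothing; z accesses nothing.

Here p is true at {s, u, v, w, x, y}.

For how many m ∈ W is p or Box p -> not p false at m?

s: p or Box p is T, not p is F. ✗
t: p or Box p is F, not p is T. ✓
u: p or Box p is T, not p is F. ✗
v: p or Box p is T, not p is F. ✗
w: p or Box p is T, not p is F. ✗
x: p or Box p is T, not p is F. ✗
y: p or Box p is T, not p is F. ✗
z: p or Box p is T, not p is T. ✓
Satisfying worlds: {t, z}.
So p or Box p -> not p fails at the other 6 worlds.

6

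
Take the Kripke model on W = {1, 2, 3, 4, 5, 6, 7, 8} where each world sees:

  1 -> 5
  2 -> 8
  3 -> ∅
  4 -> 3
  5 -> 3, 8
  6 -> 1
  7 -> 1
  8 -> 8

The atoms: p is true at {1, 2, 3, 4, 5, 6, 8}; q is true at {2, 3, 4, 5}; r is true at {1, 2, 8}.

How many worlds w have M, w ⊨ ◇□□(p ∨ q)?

1: successors {5}; □□(p ∨ q) there: 5:T. ✓
2: successors {8}; □□(p ∨ q) there: 8:T. ✓
3: no successors, so ◇□□(p ∨ q) fails. ✗
4: successors {3}; □□(p ∨ q) there: 3:T. ✓
5: successors {3, 8}; □□(p ∨ q) there: 3:T, 8:T. ✓
6: successors {1}; □□(p ∨ q) there: 1:T. ✓
7: successors {1}; □□(p ∨ q) there: 1:T. ✓
8: successors {8}; □□(p ∨ q) there: 8:T. ✓
Satisfying worlds: {1, 2, 4, 5, 6, 7, 8}.

7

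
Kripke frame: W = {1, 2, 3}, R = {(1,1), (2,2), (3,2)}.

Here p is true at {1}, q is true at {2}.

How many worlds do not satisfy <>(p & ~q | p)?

1: successors {1}; p & ~q | p there: 1:T. ✓
2: successors {2}; p & ~q | p there: 2:F. ✗
3: successors {2}; p & ~q | p there: 2:F. ✗
Satisfying worlds: {1}.
So <>(p & ~q | p) fails at the other 2 worlds.

2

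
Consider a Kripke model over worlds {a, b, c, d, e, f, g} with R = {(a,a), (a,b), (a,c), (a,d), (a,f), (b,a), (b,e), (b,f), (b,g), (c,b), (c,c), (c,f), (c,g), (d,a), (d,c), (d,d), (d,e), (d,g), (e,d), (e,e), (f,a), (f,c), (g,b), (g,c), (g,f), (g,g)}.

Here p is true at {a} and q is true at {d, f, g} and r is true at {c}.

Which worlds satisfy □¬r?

a: successors {a, b, c, d, f}; ¬r there: a:T, b:T, c:F, d:T, f:T. ✗
b: successors {a, e, f, g}; ¬r there: a:T, e:T, f:T, g:T. ✓
c: successors {b, c, f, g}; ¬r there: b:T, c:F, f:T, g:T. ✗
d: successors {a, c, d, e, g}; ¬r there: a:T, c:F, d:T, e:T, g:T. ✗
e: successors {d, e}; ¬r there: d:T, e:T. ✓
f: successors {a, c}; ¬r there: a:T, c:F. ✗
g: successors {b, c, f, g}; ¬r there: b:T, c:F, f:T, g:T. ✗

{b, e}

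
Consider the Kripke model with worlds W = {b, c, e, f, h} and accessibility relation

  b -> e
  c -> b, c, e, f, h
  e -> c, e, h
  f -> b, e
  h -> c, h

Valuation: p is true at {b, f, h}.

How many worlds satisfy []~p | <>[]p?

b: []~p is T, <>[]p is F. ✓
c: []~p is F, <>[]p is F. ✗
e: []~p is F, <>[]p is F. ✗
f: []~p is F, <>[]p is F. ✗
h: []~p is F, <>[]p is F. ✗
Satisfying worlds: {b}.

1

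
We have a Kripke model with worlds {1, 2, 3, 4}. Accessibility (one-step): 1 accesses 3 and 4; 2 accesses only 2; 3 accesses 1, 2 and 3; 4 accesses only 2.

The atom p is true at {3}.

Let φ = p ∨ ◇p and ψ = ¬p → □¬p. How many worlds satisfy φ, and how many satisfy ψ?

2 and 3

For p ∨ ◇p:
1: p is F, ◇p is T. ✓
2: p is F, ◇p is F. ✗
3: p is T, ◇p is T. ✓
4: p is F, ◇p is F. ✗
— 2 worlds.
For ¬p → □¬p:
1: ¬p is T, □¬p is F. ✗
2: ¬p is T, □¬p is T. ✓
3: ¬p is F, □¬p is F. ✓
4: ¬p is T, □¬p is T. ✓
— 3 worlds.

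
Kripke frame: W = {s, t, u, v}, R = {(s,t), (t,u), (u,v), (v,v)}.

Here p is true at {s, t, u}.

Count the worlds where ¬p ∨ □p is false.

1

s: ¬p is F, □p is T. ✓
t: ¬p is F, □p is T. ✓
u: ¬p is F, □p is F. ✗
v: ¬p is T, □p is F. ✓
Satisfying worlds: {s, t, v}.
So ¬p ∨ □p fails at the other 1 world.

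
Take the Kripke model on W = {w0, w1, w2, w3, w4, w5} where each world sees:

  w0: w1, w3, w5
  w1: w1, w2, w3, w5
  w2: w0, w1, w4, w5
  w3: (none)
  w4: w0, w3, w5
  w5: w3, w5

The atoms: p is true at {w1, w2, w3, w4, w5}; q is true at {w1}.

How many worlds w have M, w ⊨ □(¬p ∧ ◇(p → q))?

1

w0: successors {w1, w3, w5}; ¬p ∧ ◇(p → q) there: w1:F, w3:F, w5:F. ✗
w1: successors {w1, w2, w3, w5}; ¬p ∧ ◇(p → q) there: w1:F, w2:F, w3:F, w5:F. ✗
w2: successors {w0, w1, w4, w5}; ¬p ∧ ◇(p → q) there: w0:T, w1:F, w4:F, w5:F. ✗
w3: no successors, so □(¬p ∧ ◇(p → q)) holds vacuously. ✓
w4: successors {w0, w3, w5}; ¬p ∧ ◇(p → q) there: w0:T, w3:F, w5:F. ✗
w5: successors {w3, w5}; ¬p ∧ ◇(p → q) there: w3:F, w5:F. ✗
Satisfying worlds: {w3}.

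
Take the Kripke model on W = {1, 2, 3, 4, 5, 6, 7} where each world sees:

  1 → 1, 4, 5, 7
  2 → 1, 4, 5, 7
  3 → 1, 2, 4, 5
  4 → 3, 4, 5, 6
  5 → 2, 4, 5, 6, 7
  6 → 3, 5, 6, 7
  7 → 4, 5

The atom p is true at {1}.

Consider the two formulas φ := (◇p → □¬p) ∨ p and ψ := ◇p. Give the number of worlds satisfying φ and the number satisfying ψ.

For (◇p → □¬p) ∨ p:
1: ◇p → □¬p is F, p is T. ✓
2: ◇p → □¬p is F, p is F. ✗
3: ◇p → □¬p is F, p is F. ✗
4: ◇p → □¬p is T, p is F. ✓
5: ◇p → □¬p is T, p is F. ✓
6: ◇p → □¬p is T, p is F. ✓
7: ◇p → □¬p is T, p is F. ✓
— 5 worlds.
For ◇p:
1: successors {1, 4, 5, 7}; p there: 1:T, 4:F, 5:F, 7:F. ✓
2: successors {1, 4, 5, 7}; p there: 1:T, 4:F, 5:F, 7:F. ✓
3: successors {1, 2, 4, 5}; p there: 1:T, 2:F, 4:F, 5:F. ✓
4: successors {3, 4, 5, 6}; p there: 3:F, 4:F, 5:F, 6:F. ✗
5: successors {2, 4, 5, 6, 7}; p there: 2:F, 4:F, 5:F, 6:F, 7:F. ✗
6: successors {3, 5, 6, 7}; p there: 3:F, 5:F, 6:F, 7:F. ✗
7: successors {4, 5}; p there: 4:F, 5:F. ✗
— 3 worlds.

5 and 3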